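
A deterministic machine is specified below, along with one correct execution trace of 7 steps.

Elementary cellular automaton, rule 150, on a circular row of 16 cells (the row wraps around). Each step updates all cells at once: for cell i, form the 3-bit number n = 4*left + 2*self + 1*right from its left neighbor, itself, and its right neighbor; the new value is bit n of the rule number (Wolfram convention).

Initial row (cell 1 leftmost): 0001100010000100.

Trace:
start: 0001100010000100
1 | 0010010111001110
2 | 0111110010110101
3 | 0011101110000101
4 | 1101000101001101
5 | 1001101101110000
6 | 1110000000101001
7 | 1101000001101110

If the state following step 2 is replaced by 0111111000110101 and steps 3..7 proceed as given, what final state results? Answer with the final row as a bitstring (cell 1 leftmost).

state after step 2 := 0111111000110101
3 | 0011110101000101
4 | 1101100101101101
5 | 1000011100000000
6 | 1100101010000001
7 | 1011101011000010

1011101011000010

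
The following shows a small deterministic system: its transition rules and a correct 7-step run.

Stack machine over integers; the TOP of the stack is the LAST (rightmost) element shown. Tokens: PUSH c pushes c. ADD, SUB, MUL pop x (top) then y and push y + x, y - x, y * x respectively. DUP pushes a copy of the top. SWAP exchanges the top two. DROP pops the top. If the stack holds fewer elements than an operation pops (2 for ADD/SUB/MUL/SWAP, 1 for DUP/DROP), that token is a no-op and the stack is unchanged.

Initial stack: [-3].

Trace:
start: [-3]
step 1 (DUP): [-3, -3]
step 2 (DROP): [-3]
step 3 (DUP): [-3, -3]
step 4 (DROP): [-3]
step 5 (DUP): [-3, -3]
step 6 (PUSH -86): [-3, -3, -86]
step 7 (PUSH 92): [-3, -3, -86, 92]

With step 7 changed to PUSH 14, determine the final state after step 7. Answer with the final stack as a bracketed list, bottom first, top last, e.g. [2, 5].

[-3, -3, -86, 14]

(re-executing from step 7 with the substitution; state before step 7: [-3, -3, -86])
step 7 (PUSH 14): [-3, -3, -86, 14]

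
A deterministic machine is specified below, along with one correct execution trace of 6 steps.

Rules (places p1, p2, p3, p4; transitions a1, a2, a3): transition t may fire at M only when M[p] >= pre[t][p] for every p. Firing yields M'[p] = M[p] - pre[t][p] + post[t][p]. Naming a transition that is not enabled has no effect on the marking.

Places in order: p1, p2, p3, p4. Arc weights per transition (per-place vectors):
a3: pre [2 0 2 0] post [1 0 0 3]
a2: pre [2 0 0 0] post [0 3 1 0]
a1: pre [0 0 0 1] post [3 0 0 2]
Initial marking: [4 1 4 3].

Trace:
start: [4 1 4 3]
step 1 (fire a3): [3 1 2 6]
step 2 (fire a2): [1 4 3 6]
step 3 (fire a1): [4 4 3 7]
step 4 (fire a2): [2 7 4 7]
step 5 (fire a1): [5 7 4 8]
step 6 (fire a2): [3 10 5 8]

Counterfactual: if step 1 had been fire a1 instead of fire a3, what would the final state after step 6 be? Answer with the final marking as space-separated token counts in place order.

(re-executing from step 1 with the substitution; state before step 1: [4 1 4 3])
step 1 (fire a1): [7 1 4 4]
step 2 (fire a2): [5 4 5 4]
step 3 (fire a1): [8 4 5 5]
step 4 (fire a2): [6 7 6 5]
step 5 (fire a1): [9 7 6 6]
step 6 (fire a2): [7 10 7 6]

7 10 7 6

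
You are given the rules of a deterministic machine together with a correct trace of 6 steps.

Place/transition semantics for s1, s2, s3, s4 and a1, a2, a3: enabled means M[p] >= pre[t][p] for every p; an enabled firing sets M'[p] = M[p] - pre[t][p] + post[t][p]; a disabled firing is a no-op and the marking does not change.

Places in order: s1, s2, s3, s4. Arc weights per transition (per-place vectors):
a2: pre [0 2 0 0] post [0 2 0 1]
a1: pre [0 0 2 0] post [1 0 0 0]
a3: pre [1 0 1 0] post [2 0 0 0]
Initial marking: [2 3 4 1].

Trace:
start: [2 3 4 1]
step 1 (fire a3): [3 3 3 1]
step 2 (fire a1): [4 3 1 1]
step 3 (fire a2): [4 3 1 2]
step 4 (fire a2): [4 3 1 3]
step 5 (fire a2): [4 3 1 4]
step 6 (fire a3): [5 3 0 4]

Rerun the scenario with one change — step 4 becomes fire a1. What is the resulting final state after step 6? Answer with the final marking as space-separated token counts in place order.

(re-executing from step 4 with the substitution; state before step 4: [4 3 1 2])
step 4 (fire a1): [4 3 1 2]
step 5 (fire a2): [4 3 1 3]
step 6 (fire a3): [5 3 0 3]

5 3 0 3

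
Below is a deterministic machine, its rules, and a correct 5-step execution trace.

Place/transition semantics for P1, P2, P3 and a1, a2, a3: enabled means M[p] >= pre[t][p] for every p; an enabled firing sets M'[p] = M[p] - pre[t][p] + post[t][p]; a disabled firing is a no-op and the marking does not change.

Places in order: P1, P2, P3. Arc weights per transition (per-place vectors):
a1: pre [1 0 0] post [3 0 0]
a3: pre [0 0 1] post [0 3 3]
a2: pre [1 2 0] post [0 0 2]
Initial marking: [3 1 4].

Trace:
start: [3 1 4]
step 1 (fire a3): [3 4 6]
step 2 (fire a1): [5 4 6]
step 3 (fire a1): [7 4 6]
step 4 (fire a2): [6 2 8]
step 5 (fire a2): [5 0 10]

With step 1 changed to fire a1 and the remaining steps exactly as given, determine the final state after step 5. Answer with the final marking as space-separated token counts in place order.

(re-executing from step 1 with the substitution; state before step 1: [3 1 4])
step 1 (fire a1): [5 1 4]
step 2 (fire a1): [7 1 4]
step 3 (fire a1): [9 1 4]
step 4 (fire a2): [9 1 4]
step 5 (fire a2): [9 1 4]

9 1 4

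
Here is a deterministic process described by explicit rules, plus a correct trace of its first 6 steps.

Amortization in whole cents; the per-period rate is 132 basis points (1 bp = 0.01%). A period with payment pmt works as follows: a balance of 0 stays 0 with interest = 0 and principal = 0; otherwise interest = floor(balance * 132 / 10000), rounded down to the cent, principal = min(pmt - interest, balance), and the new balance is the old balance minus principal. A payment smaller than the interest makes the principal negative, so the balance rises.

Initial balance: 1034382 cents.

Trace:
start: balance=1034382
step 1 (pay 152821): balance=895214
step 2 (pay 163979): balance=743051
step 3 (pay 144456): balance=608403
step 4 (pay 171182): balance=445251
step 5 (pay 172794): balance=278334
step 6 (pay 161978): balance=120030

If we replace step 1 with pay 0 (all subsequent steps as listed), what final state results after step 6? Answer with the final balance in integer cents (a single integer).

(re-executing from step 1 with the substitution; state before step 1: balance=1034382)
step 1 (pay 0): balance=1048035
step 2 (pay 163979): balance=897890
step 3 (pay 144456): balance=765286
step 4 (pay 171182): balance=604205
step 5 (pay 172794): balance=439386
step 6 (pay 161978): balance=283207

283207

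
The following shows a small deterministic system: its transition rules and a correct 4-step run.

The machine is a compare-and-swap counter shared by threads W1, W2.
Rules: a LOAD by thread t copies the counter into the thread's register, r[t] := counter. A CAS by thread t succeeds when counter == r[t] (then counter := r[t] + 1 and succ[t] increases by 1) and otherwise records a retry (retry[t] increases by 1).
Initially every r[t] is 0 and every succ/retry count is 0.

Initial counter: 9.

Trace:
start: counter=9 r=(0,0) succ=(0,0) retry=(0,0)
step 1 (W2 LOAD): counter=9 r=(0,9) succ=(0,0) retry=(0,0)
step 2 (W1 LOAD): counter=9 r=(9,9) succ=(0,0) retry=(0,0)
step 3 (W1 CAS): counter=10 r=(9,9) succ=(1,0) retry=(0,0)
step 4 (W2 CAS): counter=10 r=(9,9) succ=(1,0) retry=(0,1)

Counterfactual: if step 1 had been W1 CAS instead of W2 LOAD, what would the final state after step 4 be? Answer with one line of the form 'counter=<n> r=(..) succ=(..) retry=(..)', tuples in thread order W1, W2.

(re-executing from step 1 with the substitution; state before step 1: counter=9 r=(0,0) succ=(0,0) retry=(0,0))
step 1 (W1 CAS): counter=9 r=(0,0) succ=(0,0) retry=(1,0)
step 2 (W1 LOAD): counter=9 r=(9,0) succ=(0,0) retry=(1,0)
step 3 (W1 CAS): counter=10 r=(9,0) succ=(1,0) retry=(1,0)
step 4 (W2 CAS): counter=10 r=(9,0) succ=(1,0) retry=(1,1)

counter=10 r=(9,0) succ=(1,0) retry=(1,1)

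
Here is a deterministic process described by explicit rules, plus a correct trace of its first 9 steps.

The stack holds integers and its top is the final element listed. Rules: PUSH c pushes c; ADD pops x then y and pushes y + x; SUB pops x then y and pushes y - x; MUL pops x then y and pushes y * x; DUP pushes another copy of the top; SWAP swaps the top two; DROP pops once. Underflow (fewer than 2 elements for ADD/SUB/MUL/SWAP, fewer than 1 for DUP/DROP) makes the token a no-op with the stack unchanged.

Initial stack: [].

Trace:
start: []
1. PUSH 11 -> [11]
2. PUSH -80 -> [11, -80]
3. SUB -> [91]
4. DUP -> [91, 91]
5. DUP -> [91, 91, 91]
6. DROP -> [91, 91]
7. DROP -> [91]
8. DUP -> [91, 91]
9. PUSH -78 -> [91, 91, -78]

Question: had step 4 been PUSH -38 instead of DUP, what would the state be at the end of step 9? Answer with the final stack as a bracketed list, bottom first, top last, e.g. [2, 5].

(re-executing from step 4 with the substitution; state before step 4: [91])
4. PUSH -38 -> [91, -38]
5. DUP -> [91, -38, -38]
6. DROP -> [91, -38]
7. DROP -> [91]
8. DUP -> [91, 91]
9. PUSH -78 -> [91, 91, -78]

[91, 91, -78]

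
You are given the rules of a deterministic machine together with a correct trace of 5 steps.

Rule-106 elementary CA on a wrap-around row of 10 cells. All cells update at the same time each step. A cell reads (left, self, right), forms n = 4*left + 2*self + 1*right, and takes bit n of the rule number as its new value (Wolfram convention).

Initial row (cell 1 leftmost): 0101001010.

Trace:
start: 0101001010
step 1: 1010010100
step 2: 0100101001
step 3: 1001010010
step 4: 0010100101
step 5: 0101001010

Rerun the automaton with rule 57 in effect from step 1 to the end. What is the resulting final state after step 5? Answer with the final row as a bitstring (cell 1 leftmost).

0101001010

(re-executing steps 1..5 under rule 57; state before step 1: 0101001010)
step 1: 0010100101
step 2: 1001010010
step 3: 0100101001
step 4: 1010010100
step 5: 0101001010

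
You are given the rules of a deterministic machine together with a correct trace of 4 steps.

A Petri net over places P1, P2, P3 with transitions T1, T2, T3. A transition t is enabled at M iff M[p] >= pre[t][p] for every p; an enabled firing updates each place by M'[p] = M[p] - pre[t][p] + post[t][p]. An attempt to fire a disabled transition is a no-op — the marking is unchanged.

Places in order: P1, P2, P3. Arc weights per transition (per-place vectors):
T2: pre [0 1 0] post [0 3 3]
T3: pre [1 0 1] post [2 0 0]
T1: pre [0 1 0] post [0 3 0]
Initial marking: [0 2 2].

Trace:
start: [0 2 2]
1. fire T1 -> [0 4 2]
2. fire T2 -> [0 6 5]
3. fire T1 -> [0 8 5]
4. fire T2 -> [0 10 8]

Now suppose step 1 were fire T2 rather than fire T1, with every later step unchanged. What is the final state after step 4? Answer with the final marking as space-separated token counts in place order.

0 10 11

(re-executing from step 1 with the substitution; state before step 1: [0 2 2])
1. fire T2 -> [0 4 5]
2. fire T2 -> [0 6 8]
3. fire T1 -> [0 8 8]
4. fire T2 -> [0 10 11]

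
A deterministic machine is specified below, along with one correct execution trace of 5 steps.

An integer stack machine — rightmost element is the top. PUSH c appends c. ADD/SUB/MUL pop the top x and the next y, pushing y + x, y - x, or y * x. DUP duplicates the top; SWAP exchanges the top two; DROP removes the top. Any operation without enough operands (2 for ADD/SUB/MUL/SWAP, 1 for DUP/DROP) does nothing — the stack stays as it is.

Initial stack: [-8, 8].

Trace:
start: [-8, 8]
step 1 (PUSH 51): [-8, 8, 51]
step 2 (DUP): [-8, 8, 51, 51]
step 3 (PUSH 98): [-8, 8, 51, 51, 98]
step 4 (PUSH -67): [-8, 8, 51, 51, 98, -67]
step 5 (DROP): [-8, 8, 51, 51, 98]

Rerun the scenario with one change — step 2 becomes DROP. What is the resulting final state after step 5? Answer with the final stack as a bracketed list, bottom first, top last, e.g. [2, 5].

(re-executing from step 2 with the substitution; state before step 2: [-8, 8, 51])
step 2 (DROP): [-8, 8]
step 3 (PUSH 98): [-8, 8, 98]
step 4 (PUSH -67): [-8, 8, 98, -67]
step 5 (DROP): [-8, 8, 98]

[-8, 8, 98]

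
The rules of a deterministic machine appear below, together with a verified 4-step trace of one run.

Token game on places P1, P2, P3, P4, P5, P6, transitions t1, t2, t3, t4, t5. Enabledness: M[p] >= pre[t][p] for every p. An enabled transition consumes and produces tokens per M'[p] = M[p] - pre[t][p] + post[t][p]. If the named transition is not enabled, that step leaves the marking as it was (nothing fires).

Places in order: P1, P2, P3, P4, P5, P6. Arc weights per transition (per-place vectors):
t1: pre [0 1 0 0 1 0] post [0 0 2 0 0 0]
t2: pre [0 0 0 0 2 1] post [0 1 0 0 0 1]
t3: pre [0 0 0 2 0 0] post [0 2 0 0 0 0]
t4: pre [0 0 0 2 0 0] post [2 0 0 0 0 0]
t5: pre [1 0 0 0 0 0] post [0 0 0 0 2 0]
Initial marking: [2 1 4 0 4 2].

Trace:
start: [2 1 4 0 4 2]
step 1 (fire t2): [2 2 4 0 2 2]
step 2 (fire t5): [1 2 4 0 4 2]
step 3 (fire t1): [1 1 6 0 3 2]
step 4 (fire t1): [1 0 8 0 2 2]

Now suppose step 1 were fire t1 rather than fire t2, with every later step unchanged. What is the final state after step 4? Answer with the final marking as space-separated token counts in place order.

1 0 6 0 5 2

(re-executing from step 1 with the substitution; state before step 1: [2 1 4 0 4 2])
step 1 (fire t1): [2 0 6 0 3 2]
step 2 (fire t5): [1 0 6 0 5 2]
step 3 (fire t1): [1 0 6 0 5 2]
step 4 (fire t1): [1 0 6 0 5 2]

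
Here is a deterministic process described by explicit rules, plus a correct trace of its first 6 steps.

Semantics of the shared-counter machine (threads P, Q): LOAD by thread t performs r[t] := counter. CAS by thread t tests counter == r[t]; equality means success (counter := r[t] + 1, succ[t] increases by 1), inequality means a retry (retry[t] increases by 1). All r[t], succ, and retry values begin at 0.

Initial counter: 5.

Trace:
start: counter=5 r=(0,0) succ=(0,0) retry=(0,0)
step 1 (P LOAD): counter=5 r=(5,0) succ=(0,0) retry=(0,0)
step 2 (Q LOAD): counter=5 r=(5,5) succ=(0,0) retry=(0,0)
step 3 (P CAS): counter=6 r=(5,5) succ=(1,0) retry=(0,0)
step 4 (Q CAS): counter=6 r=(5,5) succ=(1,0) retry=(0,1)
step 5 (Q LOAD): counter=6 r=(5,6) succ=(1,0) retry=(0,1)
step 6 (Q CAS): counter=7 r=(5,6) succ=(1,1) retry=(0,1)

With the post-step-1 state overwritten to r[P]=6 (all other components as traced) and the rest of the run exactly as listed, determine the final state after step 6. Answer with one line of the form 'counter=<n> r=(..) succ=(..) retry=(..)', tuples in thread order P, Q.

counter=7 r=(6,6) succ=(0,2) retry=(1,0)

state after step 1 := counter=5 r=(6,0) succ=(0,0) retry=(0,0)
step 2 (Q LOAD): counter=5 r=(6,5) succ=(0,0) retry=(0,0)
step 3 (P CAS): counter=5 r=(6,5) succ=(0,0) retry=(1,0)
step 4 (Q CAS): counter=6 r=(6,5) succ=(0,1) retry=(1,0)
step 5 (Q LOAD): counter=6 r=(6,6) succ=(0,1) retry=(1,0)
step 6 (Q CAS): counter=7 r=(6,6) succ=(0,2) retry=(1,0)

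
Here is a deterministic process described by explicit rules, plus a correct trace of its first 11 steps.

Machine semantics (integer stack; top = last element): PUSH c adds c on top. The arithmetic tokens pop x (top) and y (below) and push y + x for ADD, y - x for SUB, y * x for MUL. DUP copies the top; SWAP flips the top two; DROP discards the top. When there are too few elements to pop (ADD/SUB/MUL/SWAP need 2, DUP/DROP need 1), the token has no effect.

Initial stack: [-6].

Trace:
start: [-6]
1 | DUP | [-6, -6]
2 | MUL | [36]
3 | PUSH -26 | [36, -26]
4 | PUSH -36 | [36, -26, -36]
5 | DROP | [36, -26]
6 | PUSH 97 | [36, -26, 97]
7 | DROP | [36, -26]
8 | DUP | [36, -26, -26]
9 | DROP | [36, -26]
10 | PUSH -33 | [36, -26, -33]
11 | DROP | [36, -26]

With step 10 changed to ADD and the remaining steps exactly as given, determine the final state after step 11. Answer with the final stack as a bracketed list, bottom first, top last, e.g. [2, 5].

[]

(re-executing from step 10 with the substitution; state before step 10: [36, -26])
10 | ADD | [10]
11 | DROP | []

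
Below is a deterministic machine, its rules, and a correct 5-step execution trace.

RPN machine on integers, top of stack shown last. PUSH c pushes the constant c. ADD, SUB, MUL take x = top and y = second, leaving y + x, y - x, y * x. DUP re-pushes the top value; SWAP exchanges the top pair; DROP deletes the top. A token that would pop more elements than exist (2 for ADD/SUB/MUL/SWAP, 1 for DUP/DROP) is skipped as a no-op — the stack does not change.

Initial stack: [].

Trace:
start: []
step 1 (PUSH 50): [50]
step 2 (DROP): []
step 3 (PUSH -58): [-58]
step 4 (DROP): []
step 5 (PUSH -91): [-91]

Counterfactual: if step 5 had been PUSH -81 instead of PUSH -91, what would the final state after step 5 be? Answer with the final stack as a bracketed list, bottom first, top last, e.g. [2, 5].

(re-executing from step 5 with the substitution; state before step 5: [])
step 5 (PUSH -81): [-81]

[-81]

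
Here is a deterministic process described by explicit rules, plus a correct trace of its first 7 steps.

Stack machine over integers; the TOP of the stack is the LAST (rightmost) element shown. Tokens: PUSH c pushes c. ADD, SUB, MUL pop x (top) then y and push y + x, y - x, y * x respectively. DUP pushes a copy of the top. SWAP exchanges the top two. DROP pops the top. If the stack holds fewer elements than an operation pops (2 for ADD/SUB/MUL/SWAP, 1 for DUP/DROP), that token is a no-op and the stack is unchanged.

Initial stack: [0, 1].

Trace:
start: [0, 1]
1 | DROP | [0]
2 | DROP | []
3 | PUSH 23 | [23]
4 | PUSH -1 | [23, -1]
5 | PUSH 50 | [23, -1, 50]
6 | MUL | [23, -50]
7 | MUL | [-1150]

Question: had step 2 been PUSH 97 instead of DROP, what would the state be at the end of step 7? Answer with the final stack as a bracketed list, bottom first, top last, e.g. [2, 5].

(re-executing from step 2 with the substitution; state before step 2: [0])
2 | PUSH 97 | [0, 97]
3 | PUSH 23 | [0, 97, 23]
4 | PUSH -1 | [0, 97, 23, -1]
5 | PUSH 50 | [0, 97, 23, -1, 50]
6 | MUL | [0, 97, 23, -50]
7 | MUL | [0, 97, -1150]

[0, 97, -1150]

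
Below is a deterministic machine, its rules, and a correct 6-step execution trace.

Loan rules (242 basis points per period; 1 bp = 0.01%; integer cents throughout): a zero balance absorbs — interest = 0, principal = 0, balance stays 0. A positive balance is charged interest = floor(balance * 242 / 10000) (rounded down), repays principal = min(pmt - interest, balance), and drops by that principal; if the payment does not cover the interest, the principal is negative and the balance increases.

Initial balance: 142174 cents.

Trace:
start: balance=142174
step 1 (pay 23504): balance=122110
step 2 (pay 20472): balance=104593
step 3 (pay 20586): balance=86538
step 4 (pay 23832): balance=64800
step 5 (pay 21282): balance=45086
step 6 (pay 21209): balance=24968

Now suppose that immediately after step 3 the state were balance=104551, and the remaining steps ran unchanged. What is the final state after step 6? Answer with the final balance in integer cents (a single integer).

state after step 3 := balance=104551
step 4 (pay 23832): balance=83249
step 5 (pay 21282): balance=63981
step 6 (pay 21209): balance=44320

44320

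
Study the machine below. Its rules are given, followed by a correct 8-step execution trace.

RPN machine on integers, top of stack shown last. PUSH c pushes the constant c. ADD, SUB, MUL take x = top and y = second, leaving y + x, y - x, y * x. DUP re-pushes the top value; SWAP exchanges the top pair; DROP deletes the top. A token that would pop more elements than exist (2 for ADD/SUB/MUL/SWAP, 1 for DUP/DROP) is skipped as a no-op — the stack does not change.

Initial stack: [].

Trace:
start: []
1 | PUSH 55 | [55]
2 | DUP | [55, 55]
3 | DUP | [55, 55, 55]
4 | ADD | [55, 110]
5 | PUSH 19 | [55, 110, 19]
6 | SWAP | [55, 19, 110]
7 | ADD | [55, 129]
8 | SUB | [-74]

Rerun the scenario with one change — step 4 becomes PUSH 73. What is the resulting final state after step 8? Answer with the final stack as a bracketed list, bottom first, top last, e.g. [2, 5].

(re-executing from step 4 with the substitution; state before step 4: [55, 55, 55])
4 | PUSH 73 | [55, 55, 55, 73]
5 | PUSH 19 | [55, 55, 55, 73, 19]
6 | SWAP | [55, 55, 55, 19, 73]
7 | ADD | [55, 55, 55, 92]
8 | SUB | [55, 55, -37]

[55, 55, -37]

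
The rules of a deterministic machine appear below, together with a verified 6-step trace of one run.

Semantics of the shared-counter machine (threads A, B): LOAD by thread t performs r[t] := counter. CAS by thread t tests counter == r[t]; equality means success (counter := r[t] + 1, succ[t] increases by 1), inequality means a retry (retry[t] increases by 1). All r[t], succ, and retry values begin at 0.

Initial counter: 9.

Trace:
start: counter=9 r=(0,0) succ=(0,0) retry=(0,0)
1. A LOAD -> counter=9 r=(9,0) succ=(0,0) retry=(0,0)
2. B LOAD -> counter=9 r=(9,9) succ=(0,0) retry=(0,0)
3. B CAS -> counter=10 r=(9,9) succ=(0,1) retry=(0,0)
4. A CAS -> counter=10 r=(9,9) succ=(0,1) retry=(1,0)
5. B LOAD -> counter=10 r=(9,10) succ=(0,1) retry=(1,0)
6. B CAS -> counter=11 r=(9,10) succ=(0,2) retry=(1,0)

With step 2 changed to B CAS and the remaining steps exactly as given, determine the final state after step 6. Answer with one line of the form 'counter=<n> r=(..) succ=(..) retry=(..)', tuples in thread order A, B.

counter=11 r=(9,10) succ=(1,1) retry=(0,2)

(re-executing from step 2 with the substitution; state before step 2: counter=9 r=(9,0) succ=(0,0) retry=(0,0))
2. B CAS -> counter=9 r=(9,0) succ=(0,0) retry=(0,1)
3. B CAS -> counter=9 r=(9,0) succ=(0,0) retry=(0,2)
4. A CAS -> counter=10 r=(9,0) succ=(1,0) retry=(0,2)
5. B LOAD -> counter=10 r=(9,10) succ=(1,0) retry=(0,2)
6. B CAS -> counter=11 r=(9,10) succ=(1,1) retry=(0,2)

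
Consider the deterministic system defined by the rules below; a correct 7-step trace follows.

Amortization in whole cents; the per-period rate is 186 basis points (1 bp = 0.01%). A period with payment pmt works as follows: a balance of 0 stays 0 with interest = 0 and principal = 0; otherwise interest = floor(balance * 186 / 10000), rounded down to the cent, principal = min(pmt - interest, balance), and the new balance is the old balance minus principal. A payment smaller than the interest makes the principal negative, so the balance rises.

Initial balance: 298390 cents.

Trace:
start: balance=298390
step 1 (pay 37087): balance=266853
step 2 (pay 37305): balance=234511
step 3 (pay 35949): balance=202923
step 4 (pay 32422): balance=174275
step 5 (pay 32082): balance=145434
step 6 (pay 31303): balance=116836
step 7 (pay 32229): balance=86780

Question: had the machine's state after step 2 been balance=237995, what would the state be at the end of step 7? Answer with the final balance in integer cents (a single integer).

90599

state after step 2 := balance=237995
step 3 (pay 35949): balance=206472
step 4 (pay 32422): balance=177890
step 5 (pay 32082): balance=149116
step 6 (pay 31303): balance=120586
step 7 (pay 32229): balance=90599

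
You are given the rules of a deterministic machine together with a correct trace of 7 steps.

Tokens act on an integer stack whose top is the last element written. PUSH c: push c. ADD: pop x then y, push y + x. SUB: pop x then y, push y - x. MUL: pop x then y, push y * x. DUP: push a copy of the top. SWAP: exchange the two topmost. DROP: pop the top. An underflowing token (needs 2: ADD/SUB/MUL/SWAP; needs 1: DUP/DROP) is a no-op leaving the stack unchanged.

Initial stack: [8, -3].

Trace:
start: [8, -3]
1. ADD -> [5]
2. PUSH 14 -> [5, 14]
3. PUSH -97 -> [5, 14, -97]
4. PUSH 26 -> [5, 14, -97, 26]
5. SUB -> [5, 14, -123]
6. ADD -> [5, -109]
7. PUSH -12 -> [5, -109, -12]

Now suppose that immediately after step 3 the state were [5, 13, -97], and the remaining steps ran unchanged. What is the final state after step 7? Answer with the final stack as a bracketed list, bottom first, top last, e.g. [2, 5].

state after step 3 := [5, 13, -97]
4. PUSH 26 -> [5, 13, -97, 26]
5. SUB -> [5, 13, -123]
6. ADD -> [5, -110]
7. PUSH -12 -> [5, -110, -12]

[5, -110, -12]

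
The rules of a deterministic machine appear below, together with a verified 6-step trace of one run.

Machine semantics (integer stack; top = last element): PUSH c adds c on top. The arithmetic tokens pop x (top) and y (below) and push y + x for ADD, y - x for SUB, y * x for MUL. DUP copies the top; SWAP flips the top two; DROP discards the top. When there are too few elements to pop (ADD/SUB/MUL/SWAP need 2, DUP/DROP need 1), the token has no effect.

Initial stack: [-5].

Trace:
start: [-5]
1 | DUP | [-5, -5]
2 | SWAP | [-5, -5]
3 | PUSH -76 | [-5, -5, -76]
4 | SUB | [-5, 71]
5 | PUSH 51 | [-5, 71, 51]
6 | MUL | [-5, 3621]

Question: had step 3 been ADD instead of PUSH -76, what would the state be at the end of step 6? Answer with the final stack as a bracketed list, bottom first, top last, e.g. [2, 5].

[-510]

(re-executing from step 3 with the substitution; state before step 3: [-5, -5])
3 | ADD | [-10]
4 | SUB | [-10]
5 | PUSH 51 | [-10, 51]
6 | MUL | [-510]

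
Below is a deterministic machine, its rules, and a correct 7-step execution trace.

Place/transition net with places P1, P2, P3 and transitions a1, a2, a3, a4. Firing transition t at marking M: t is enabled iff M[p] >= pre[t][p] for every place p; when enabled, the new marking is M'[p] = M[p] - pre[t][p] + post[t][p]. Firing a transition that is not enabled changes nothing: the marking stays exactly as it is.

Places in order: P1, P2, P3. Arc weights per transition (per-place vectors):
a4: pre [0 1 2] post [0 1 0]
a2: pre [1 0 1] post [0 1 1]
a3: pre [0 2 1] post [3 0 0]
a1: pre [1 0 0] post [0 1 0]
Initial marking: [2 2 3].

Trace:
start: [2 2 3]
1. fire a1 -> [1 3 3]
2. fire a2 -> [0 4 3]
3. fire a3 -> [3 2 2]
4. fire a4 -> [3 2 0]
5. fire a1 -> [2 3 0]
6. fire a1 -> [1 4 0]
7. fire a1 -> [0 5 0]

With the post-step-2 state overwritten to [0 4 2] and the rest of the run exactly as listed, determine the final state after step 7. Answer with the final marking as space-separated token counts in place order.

0 5 1

state after step 2 := [0 4 2]
3. fire a3 -> [3 2 1]
4. fire a4 -> [3 2 1]
5. fire a1 -> [2 3 1]
6. fire a1 -> [1 4 1]
7. fire a1 -> [0 5 1]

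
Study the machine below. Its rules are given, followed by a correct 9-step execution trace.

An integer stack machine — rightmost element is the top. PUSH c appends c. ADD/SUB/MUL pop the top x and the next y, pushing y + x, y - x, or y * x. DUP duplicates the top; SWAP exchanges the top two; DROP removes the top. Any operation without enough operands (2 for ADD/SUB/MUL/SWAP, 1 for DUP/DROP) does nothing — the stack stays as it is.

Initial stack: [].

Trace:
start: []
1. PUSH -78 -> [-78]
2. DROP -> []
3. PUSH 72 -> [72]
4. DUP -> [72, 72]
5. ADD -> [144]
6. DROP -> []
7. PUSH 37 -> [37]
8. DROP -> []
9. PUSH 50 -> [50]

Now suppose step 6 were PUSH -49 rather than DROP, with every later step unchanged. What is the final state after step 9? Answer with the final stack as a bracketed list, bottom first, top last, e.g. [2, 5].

(re-executing from step 6 with the substitution; state before step 6: [144])
6. PUSH -49 -> [144, -49]
7. PUSH 37 -> [144, -49, 37]
8. DROP -> [144, -49]
9. PUSH 50 -> [144, -49, 50]

[144, -49, 50]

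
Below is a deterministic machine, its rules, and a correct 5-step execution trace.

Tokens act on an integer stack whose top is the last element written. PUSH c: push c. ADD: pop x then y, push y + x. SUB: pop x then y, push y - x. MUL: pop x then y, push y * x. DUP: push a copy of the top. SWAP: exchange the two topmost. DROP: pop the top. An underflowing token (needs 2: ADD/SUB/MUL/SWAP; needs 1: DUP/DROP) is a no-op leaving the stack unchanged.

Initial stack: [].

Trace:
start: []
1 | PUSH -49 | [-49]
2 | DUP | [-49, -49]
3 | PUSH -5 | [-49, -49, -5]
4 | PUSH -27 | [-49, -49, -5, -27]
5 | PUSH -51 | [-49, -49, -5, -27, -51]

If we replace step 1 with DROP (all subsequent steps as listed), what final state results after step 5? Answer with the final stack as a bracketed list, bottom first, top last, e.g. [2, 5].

(re-executing from step 1 with the substitution; state before step 1: [])
1 | DROP | []
2 | DUP | []
3 | PUSH -5 | [-5]
4 | PUSH -27 | [-5, -27]
5 | PUSH -51 | [-5, -27, -51]

[-5, -27, -51]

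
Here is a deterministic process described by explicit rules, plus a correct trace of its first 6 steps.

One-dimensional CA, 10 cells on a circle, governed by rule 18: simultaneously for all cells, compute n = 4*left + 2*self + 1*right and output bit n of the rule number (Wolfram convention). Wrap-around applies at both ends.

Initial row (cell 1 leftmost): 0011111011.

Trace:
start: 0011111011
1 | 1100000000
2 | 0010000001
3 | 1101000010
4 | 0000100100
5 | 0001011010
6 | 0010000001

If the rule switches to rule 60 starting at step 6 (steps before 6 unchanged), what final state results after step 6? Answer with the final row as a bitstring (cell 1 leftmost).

(re-executing step 6 under rule 60; state before step 6: 0001011010)
6 | 0001110111

0001110111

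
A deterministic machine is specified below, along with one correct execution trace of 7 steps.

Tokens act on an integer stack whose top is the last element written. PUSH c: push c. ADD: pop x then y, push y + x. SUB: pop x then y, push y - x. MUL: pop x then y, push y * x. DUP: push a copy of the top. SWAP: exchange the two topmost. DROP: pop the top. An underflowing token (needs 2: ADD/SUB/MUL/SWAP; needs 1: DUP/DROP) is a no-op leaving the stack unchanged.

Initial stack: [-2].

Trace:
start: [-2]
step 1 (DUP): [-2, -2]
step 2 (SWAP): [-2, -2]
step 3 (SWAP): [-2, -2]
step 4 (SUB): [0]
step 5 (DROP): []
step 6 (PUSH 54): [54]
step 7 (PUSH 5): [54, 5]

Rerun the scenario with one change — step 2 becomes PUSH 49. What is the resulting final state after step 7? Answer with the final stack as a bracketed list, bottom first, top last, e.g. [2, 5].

(re-executing from step 2 with the substitution; state before step 2: [-2, -2])
step 2 (PUSH 49): [-2, -2, 49]
step 3 (SWAP): [-2, 49, -2]
step 4 (SUB): [-2, 51]
step 5 (DROP): [-2]
step 6 (PUSH 54): [-2, 54]
step 7 (PUSH 5): [-2, 54, 5]

[-2, 54, 5]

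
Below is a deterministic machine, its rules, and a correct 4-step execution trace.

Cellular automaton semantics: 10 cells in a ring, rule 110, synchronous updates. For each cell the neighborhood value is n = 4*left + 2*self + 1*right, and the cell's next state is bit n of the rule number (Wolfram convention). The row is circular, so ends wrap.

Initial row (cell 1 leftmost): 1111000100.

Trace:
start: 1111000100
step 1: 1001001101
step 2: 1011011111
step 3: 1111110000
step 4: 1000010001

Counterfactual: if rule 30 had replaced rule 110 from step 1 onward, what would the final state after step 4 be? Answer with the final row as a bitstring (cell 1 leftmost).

1001111011

(re-executing steps 1..4 under rule 30; state before step 1: 1111000100)
step 1: 1000101111
step 2: 0101101000
step 3: 1101001100
step 4: 1001111011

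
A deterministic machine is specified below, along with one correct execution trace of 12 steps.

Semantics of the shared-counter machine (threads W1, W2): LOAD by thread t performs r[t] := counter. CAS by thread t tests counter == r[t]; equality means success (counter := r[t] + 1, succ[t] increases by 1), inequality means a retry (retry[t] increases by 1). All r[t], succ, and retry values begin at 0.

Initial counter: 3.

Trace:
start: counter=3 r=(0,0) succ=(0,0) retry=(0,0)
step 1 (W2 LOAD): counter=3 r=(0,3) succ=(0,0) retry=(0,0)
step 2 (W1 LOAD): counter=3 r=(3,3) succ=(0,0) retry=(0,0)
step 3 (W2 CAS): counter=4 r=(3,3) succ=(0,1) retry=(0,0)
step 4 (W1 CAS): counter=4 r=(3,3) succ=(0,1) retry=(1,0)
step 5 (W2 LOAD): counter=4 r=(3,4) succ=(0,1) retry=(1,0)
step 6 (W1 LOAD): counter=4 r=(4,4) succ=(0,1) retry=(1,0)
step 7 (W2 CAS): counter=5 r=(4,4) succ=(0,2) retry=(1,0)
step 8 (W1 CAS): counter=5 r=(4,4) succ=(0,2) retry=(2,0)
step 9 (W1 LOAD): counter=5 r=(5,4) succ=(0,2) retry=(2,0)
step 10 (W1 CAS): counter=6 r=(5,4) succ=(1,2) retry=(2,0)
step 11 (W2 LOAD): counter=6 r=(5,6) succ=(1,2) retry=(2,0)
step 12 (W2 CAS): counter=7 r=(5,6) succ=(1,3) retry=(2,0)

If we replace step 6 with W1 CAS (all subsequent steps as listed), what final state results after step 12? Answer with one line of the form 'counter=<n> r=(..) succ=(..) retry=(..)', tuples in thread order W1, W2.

counter=7 r=(5,6) succ=(1,3) retry=(3,0)

(re-executing from step 6 with the substitution; state before step 6: counter=4 r=(3,4) succ=(0,1) retry=(1,0))
step 6 (W1 CAS): counter=4 r=(3,4) succ=(0,1) retry=(2,0)
step 7 (W2 CAS): counter=5 r=(3,4) succ=(0,2) retry=(2,0)
step 8 (W1 CAS): counter=5 r=(3,4) succ=(0,2) retry=(3,0)
step 9 (W1 LOAD): counter=5 r=(5,4) succ=(0,2) retry=(3,0)
step 10 (W1 CAS): counter=6 r=(5,4) succ=(1,2) retry=(3,0)
step 11 (W2 LOAD): counter=6 r=(5,6) succ=(1,2) retry=(3,0)
step 12 (W2 CAS): counter=7 r=(5,6) succ=(1,3) retry=(3,0)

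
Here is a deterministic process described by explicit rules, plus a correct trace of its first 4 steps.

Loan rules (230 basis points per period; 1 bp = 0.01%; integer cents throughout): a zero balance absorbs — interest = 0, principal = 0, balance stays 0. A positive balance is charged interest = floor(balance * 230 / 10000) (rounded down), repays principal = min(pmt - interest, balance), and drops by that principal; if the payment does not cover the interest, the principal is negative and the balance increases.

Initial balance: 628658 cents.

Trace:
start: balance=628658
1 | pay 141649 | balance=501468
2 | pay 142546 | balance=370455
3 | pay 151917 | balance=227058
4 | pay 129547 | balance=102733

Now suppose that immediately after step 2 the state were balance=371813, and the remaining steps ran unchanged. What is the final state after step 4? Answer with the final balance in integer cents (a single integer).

state after step 2 := balance=371813
3 | pay 151917 | balance=228447
4 | pay 129547 | balance=104154

104154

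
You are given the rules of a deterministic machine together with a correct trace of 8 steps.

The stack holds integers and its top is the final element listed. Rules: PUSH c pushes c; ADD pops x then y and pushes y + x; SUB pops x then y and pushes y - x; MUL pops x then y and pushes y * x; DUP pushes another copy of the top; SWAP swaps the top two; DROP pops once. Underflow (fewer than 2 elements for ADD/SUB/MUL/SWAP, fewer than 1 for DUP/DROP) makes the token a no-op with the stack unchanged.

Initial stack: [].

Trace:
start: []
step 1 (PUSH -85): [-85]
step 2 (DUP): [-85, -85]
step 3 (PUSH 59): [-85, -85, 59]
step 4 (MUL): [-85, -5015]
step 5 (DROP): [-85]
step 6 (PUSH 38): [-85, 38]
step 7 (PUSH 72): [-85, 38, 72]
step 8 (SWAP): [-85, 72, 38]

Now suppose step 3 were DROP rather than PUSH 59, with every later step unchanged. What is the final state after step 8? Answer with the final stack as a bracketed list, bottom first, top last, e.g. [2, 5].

(re-executing from step 3 with the substitution; state before step 3: [-85, -85])
step 3 (DROP): [-85]
step 4 (MUL): [-85]
step 5 (DROP): []
step 6 (PUSH 38): [38]
step 7 (PUSH 72): [38, 72]
step 8 (SWAP): [72, 38]

[72, 38]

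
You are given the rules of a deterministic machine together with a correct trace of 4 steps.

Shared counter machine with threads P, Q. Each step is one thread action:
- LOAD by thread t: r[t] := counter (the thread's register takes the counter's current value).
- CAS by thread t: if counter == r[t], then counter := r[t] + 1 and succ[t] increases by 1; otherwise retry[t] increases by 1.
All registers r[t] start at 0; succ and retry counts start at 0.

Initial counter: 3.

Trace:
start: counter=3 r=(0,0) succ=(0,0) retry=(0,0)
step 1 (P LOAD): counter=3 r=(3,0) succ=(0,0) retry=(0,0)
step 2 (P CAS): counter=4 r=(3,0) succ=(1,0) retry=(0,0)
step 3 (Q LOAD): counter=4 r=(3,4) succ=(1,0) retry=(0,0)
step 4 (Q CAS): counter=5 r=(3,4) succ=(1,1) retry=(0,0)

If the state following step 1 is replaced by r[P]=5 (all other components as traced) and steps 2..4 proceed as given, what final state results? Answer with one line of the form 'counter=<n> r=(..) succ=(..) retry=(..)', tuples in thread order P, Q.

counter=4 r=(5,3) succ=(0,1) retry=(1,0)

state after step 1 := counter=3 r=(5,0) succ=(0,0) retry=(0,0)
step 2 (P CAS): counter=3 r=(5,0) succ=(0,0) retry=(1,0)
step 3 (Q LOAD): counter=3 r=(5,3) succ=(0,0) retry=(1,0)
step 4 (Q CAS): counter=4 r=(5,3) succ=(0,1) retry=(1,0)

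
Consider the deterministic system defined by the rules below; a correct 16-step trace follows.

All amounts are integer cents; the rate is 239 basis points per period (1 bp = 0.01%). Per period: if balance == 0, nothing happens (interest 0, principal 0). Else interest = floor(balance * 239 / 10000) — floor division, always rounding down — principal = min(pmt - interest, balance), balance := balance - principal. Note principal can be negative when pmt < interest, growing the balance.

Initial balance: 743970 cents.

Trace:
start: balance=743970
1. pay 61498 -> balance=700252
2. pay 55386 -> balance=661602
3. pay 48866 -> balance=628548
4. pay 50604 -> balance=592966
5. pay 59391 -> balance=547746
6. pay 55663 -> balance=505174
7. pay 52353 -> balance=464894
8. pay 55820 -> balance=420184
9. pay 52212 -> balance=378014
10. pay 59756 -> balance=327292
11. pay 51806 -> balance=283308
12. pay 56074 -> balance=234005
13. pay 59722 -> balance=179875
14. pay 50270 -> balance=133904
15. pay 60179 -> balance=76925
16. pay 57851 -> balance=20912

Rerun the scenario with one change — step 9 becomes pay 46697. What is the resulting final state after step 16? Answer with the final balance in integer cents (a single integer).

(re-executing from step 9 with the substitution; state before step 9: balance=420184)
9. pay 46697 -> balance=383529
10. pay 59756 -> balance=332939
11. pay 51806 -> balance=289090
12. pay 56074 -> balance=239925
13. pay 59722 -> balance=185937
14. pay 50270 -> balance=140110
15. pay 60179 -> balance=83279
16. pay 57851 -> balance=27418

27418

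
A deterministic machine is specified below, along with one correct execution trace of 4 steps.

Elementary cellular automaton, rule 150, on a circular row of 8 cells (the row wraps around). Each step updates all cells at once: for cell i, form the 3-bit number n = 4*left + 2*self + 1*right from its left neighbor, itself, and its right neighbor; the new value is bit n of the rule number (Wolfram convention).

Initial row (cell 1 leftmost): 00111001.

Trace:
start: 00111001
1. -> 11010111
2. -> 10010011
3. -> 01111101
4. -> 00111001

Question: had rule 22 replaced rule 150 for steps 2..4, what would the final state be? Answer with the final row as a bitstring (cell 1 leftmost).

(re-executing steps 2..4 under rule 22; state before step 2: 11010111)
2. -> 00010000
3. -> 00111000
4. -> 01000100

01000100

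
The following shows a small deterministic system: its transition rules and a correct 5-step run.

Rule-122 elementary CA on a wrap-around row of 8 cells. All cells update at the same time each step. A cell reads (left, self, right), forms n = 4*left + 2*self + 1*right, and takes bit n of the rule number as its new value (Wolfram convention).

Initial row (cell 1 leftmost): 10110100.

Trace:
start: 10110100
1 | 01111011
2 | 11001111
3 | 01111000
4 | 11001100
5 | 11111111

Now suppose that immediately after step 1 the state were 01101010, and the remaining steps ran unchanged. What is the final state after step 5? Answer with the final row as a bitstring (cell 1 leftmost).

state after step 1 := 01101010
2 | 11110101
3 | 00011011
4 | 10111111
5 | 11100000

11100000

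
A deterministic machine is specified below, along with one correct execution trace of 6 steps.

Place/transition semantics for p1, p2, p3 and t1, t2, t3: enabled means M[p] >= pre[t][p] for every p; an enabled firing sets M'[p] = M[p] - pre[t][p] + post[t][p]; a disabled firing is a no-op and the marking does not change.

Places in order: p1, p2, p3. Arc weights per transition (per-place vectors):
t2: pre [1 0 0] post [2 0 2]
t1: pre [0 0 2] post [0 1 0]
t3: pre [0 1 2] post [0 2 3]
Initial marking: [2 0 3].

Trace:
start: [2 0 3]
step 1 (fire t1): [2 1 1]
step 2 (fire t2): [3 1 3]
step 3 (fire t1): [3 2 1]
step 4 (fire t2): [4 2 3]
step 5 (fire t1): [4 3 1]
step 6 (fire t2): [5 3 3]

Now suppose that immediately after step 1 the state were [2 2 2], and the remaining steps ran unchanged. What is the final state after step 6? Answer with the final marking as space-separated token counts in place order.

state after step 1 := [2 2 2]
step 2 (fire t2): [3 2 4]
step 3 (fire t1): [3 3 2]
step 4 (fire t2): [4 3 4]
step 5 (fire t1): [4 4 2]
step 6 (fire t2): [5 4 4]

5 4 4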